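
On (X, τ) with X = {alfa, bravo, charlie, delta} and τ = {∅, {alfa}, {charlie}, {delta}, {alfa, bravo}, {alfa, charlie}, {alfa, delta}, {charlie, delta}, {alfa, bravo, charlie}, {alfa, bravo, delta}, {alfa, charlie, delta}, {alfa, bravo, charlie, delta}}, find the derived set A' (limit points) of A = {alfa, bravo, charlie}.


A' = {bravo}

For each x ∈ X, list the open sets U ∈ τ with x ∈ U, then check whether U ∩ (A ∖ {x}) ≠ ∅ for every such U.
  x = alfa: open {alfa} ∋ x has {alfa} ∩ (A ∖ {alfa}) = ∅, so x is NOT a limit point.
  x = bravo: opens ∋ x are {alfa, bravo}, {alfa, bravo, charlie}, {alfa, bravo, delta}, {alfa, bravo, charlie, delta}; each meets A ∖ {bravo}, so x IS a limit point.
  x = charlie: open {charlie} ∋ x has {charlie} ∩ (A ∖ {charlie}) = ∅, so x is NOT a limit point.
  x = delta: open {delta} ∋ x has {delta} ∩ (A ∖ {delta}) = ∅, so x is NOT a limit point.
Collecting: A' = {bravo}.


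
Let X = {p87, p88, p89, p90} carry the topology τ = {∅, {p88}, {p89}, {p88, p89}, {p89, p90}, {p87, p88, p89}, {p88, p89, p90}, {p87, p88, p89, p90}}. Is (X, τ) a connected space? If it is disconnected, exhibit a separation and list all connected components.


(X, τ) is connected.

Find clopen sets (U ∈ τ with X ∖ U ∈ τ):
  U = ∅, X ∖ U = {p87, p88, p89, p90} — both open, so U is clopen.
  U = {p87, p88, p89, p90}, X ∖ U = ∅ — both open, so U is clopen.
Only trivial clopens (∅ and X) exist, so (X, τ) is connected.
Compute connected components by grouping points that agree on all clopens:
  component: {p87, p88, p89, p90}


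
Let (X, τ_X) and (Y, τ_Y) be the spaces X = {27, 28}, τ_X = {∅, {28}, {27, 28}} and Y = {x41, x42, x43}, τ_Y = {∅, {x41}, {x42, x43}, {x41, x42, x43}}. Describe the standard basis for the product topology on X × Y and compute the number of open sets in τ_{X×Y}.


Basis B = {∅ × ∅, {28} × {x41}, {27, 28} × {x41}, {28} × {x42, x43}, {28} × {x41, x42, x43}, {27, 28} × {x42, x43}, {27, 28} × {x41, x42, x43}}; |τ_{X×Y}| = 9.

Enumerate products U × V with U ∈ τ_X, V ∈ τ_Y (deduplicated):
  ∅ × ∅ = {} (∅)
  {28} × {x41} = {(28,x41)}
  {27, 28} × {x41} = {(27,x41), (28,x41)}
  {28} × {x42, x43} = {(28,x42), (28,x43)}
  {28} × {x41, x42, x43} = {(28,x41), (28,x42), (28,x43)}
  {27, 28} × {x42, x43} = {(27,x42), (27,x43), (28,x42), (28,x43)}
  {27, 28} × {x41, x42, x43} = {(27,x41), (27,x42), (27,x43), (28,x41), (28,x42), (28,x43)}
These 7 distinct sets form the basis B.
Close under arbitrary unions to get τ_{X×Y}; counting gives |τ_{X×Y}| = 9.


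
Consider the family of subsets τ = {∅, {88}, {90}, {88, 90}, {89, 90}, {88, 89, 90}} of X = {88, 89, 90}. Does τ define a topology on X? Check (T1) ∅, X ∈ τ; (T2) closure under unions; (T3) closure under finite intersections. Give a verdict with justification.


τ IS a topology on X.

Axiom (T1): ∅ ∈ τ? Yes; X ∈ τ? Yes.
Axiom (T2/T3): check pairwise unions and intersections of members of τ.
All pairwise intersections and unions checked — each lies in τ. Therefore τ satisfies (T1), (T2), (T3): it IS a topology on X.


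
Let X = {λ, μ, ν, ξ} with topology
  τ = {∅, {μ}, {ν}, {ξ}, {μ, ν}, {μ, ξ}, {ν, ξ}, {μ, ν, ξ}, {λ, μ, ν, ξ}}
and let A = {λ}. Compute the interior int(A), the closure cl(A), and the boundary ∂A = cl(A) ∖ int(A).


int(A) = ∅, cl(A) = {λ}, ∂A = {λ}.

Closed sets in (X, τ) are complements of opens:
  closed(X, τ) = {∅, {λ}, {λ, μ}, {λ, ν}, {λ, ξ}, {λ, μ, ν}, {λ, μ, ξ}, {λ, ν, ξ}, {λ, μ, ν, ξ}}.
int(A) = ⋃ {U ∈ τ : U ⊆ A}. Opens contained in A: ∅.
Taking the union of these: int(A) = ∅.
cl(A) = ⋂ {C closed : A ⊆ C}. Closed sets containing A: {λ}, {λ, μ}, {λ, ν}, {λ, ξ}, {λ, μ, ν}, {λ, μ, ξ}, {λ, ν, ξ}, {λ, μ, ν, ξ}.
Intersecting these: cl(A) = {λ}.
∂A = cl(A) ∖ int(A) = {λ} ∖ ∅ = {λ}.


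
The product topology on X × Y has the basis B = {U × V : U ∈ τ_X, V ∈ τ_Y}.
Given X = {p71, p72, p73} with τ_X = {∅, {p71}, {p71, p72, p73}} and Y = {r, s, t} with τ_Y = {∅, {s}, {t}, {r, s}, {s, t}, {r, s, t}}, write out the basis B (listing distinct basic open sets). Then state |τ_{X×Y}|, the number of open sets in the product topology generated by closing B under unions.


Basis B = {∅ × ∅, {p71} × {s}, {p71} × {t}, {p71} × {r, s}, {p71} × {s, t}, {p71} × {r, s, t}, {p71, p72, p73} × {s}, {p71, p72, p73} × {t}, {p71, p72, p73} × {r, s}, {p71, p72, p73} × {s, t}, {p71, p72, p73} × {r, s, t}}; |τ_{X×Y}| = 18.

Enumerate products U × V with U ∈ τ_X, V ∈ τ_Y (deduplicated):
  ∅ × ∅ = {} (∅)
  {p71} × {s} = {(p71,s)}
  {p71} × {t} = {(p71,t)}
  {p71} × {r, s} = {(p71,r), (p71,s)}
  {p71} × {s, t} = {(p71,s), (p71,t)}
  {p71} × {r, s, t} = {(p71,r), (p71,s), (p71,t)}
  {p71, p72, p73} × {s} = {(p71,s), (p72,s), (p73,s)}
  {p71, p72, p73} × {t} = {(p71,t), (p72,t), (p73,t)}
  {p71, p72, p73} × {r, s} = {(p71,r), (p71,s), (p72,r), (p72,s), (p73,r), (p73,s)}
  {p71, p72, p73} × {s, t} = {(p71,s), (p71,t), (p72,s), (p72,t), (p73,s), (p73,t)}
  {p71, p72, p73} × {r, s, t} = {(p71,r), (p71,s), (p71,t), (p72,r), (p72,s), (p72,t), (p73,r), (p73,s), (p73,t)}
These 11 distinct sets form the basis B.
Close under arbitrary unions to get τ_{X×Y}; counting gives |τ_{X×Y}| = 18.


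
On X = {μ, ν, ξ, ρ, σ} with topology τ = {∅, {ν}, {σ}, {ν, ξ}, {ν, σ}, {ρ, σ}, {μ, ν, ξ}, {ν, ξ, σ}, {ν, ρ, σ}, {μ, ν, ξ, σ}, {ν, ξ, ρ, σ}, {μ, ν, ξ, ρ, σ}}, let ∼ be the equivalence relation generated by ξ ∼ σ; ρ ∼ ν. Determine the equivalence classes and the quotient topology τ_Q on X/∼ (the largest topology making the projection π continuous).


X/∼ = {[μ], [ν=ρ], [ξ=σ]}; |τ_Q| = 3.

Equivalence classes: [μ], [ν=ρ], [ξ=σ].
Quotient map π: X → X/∼ sends μ ↦ [μ], ν ↦ [ν=ρ], ξ ↦ [ξ=σ], ρ ↦ [ν=ρ], σ ↦ [ξ=σ].
For each subset V ⊆ X/∼, compute π^{-1}(V) ⊆ X and check whether π^{-1}(V) ∈ τ. V is open in τ_Q iff π^{-1}(V) ∈ τ.
  V = {}: π^{-1}(V) = ∅ ∈ τ ✓.
  V = {[μ]}: π^{-1}(V) = {μ} ∉ τ ✗.
  V = {[ν=ρ]}: π^{-1}(V) = {ν, ρ} ∉ τ ✗.
  V = {[μ], [ν=ρ]}: π^{-1}(V) = {μ, ν, ρ} ∉ τ ✗.
  V = {[ξ=σ]}: π^{-1}(V) = {ξ, σ} ∉ τ ✗.
  V = {[μ], [ξ=σ]}: π^{-1}(V) = {μ, ξ, σ} ∉ τ ✗.
  V = {[ν=ρ], [ξ=σ]}: π^{-1}(V) = {ν, ξ, ρ, σ} ∈ τ ✓.
  V = {[μ], [ν=ρ], [ξ=σ]}: π^{-1}(V) = {μ, ν, ξ, ρ, σ} ∈ τ ✓.
Open sets in the quotient: τ_Q = {{}, {[ν=ρ], [ξ=σ]}, {[μ], [ν=ρ], [ξ=σ]}} (3 elements).


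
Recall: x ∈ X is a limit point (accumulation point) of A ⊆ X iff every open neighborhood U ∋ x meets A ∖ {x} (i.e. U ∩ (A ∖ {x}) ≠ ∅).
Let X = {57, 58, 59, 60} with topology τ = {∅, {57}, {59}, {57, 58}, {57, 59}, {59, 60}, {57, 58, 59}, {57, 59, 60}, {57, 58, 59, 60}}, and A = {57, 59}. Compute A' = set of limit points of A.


A' = {58, 60}

For each x ∈ X, list the open sets U ∈ τ with x ∈ U, then check whether U ∩ (A ∖ {x}) ≠ ∅ for every such U.
  x = 57: open {57} ∋ x has {57} ∩ (A ∖ {57}) = ∅, so x is NOT a limit point.
  x = 58: opens ∋ x are {57, 58}, {57, 58, 59}, {57, 58, 59, 60}; each meets A ∖ {58}, so x IS a limit point.
  x = 59: open {59} ∋ x has {59} ∩ (A ∖ {59}) = ∅, so x is NOT a limit point.
  x = 60: opens ∋ x are {59, 60}, {57, 59, 60}, {57, 58, 59, 60}; each meets A ∖ {60}, so x IS a limit point.
Collecting: A' = {58, 60}.


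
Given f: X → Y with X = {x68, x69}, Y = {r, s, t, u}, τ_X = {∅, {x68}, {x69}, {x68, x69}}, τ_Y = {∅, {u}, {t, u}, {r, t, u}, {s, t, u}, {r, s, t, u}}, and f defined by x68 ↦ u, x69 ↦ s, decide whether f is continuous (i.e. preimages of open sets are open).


f IS continuous.

Compute f^{-1}(U) for each U ∈ τ_Y:
  U = ∅: f^{-1}(U) = ∅ ∈ τ_X ✓.
  U = {u}: f^{-1}(U) = {x68} ∈ τ_X ✓.
  U = {t, u}: f^{-1}(U) = {x68} ∈ τ_X ✓.
  U = {r, t, u}: f^{-1}(U) = {x68} ∈ τ_X ✓.
  U = {s, t, u}: f^{-1}(U) = {x68, x69} ∈ τ_X ✓.
  U = {r, s, t, u}: f^{-1}(U) = {x68, x69} ∈ τ_X ✓.
Every preimage lies in τ_X, so f IS continuous.


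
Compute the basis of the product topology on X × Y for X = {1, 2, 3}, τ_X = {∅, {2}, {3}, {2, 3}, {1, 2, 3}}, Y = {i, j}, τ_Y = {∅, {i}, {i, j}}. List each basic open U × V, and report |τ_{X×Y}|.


Basis B = {∅ × ∅, {2} × {i}, {3} × {i}, {2} × {i, j}, {2, 3} × {i}, {3} × {i, j}, {1, 2, 3} × {i}, {2, 3} × {i, j}, {1, 2, 3} × {i, j}}; |τ_{X×Y}| = 14.

Enumerate products U × V with U ∈ τ_X, V ∈ τ_Y (deduplicated):
  ∅ × ∅ = {} (∅)
  {2} × {i} = {(2,i)}
  {3} × {i} = {(3,i)}
  {2} × {i, j} = {(2,i), (2,j)}
  {2, 3} × {i} = {(2,i), (3,i)}
  {3} × {i, j} = {(3,i), (3,j)}
  {1, 2, 3} × {i} = {(1,i), (2,i), (3,i)}
  {2, 3} × {i, j} = {(2,i), (2,j), (3,i), (3,j)}
  {1, 2, 3} × {i, j} = {(1,i), (1,j), (2,i), (2,j), (3,i), (3,j)}
These 9 distinct sets form the basis B.
Close under arbitrary unions to get τ_{X×Y}; counting gives |τ_{X×Y}| = 14.


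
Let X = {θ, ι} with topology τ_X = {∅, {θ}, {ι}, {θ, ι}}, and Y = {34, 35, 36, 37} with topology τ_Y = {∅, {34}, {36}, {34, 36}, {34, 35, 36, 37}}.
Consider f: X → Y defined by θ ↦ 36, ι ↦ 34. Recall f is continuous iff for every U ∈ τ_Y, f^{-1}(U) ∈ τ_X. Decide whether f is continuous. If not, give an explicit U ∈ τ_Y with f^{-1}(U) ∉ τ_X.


f IS continuous.

Compute f^{-1}(U) for each U ∈ τ_Y:
  U = ∅: f^{-1}(U) = ∅ ∈ τ_X ✓.
  U = {34}: f^{-1}(U) = {ι} ∈ τ_X ✓.
  U = {36}: f^{-1}(U) = {θ} ∈ τ_X ✓.
  U = {34, 36}: f^{-1}(U) = {θ, ι} ∈ τ_X ✓.
  U = {34, 35, 36, 37}: f^{-1}(U) = {θ, ι} ∈ τ_X ✓.
Every preimage lies in τ_X, so f IS continuous.


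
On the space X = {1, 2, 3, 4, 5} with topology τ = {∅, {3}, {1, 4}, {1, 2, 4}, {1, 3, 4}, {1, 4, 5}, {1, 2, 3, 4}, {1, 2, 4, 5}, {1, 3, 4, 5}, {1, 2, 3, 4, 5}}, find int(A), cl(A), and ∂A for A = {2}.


int(A) = ∅, cl(A) = {2}, ∂A = {2}.

Closed sets in (X, τ) are complements of opens:
  closed(X, τ) = {∅, {2}, {3}, {5}, {2, 3}, {2, 5}, {3, 5}, {2, 3, 5}, {1, 2, 4, 5}, {1, 2, 3, 4, 5}}.
int(A) = ⋃ {U ∈ τ : U ⊆ A}. Opens contained in A: ∅.
Taking the union of these: int(A) = ∅.
cl(A) = ⋂ {C closed : A ⊆ C}. Closed sets containing A: {2}, {2, 3}, {2, 5}, {2, 3, 5}, {1, 2, 4, 5}, {1, 2, 3, 4, 5}.
Intersecting these: cl(A) = {2}.
∂A = cl(A) ∖ int(A) = {2} ∖ ∅ = {2}.


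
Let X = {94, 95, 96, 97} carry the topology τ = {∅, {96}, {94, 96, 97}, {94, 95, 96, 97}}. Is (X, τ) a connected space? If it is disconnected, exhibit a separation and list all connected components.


(X, τ) is connected.

Find clopen sets (U ∈ τ with X ∖ U ∈ τ):
  U = ∅, X ∖ U = {94, 95, 96, 97} — both open, so U is clopen.
  U = {94, 95, 96, 97}, X ∖ U = ∅ — both open, so U is clopen.
Only trivial clopens (∅ and X) exist, so (X, τ) is connected.
Compute connected components by grouping points that agree on all clopens:
  component: {94, 95, 96, 97}


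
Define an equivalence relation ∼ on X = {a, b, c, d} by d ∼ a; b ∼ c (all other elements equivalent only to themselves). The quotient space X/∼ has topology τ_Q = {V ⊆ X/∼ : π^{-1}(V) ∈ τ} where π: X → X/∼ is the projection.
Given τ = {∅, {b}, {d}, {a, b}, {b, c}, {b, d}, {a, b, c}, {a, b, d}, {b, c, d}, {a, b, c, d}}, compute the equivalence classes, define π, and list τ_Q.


X/∼ = {[a=d], [b=c]}; |τ_Q| = 3.

Equivalence classes: [a=d], [b=c].
Quotient map π: X → X/∼ sends a ↦ [a=d], b ↦ [b=c], c ↦ [b=c], d ↦ [a=d].
For each subset V ⊆ X/∼, compute π^{-1}(V) ⊆ X and check whether π^{-1}(V) ∈ τ. V is open in τ_Q iff π^{-1}(V) ∈ τ.
  V = {}: π^{-1}(V) = ∅ ∈ τ ✓.
  V = {[a=d]}: π^{-1}(V) = {a, d} ∉ τ ✗.
  V = {[b=c]}: π^{-1}(V) = {b, c} ∈ τ ✓.
  V = {[a=d], [b=c]}: π^{-1}(V) = {a, b, c, d} ∈ τ ✓.
Open sets in the quotient: τ_Q = {{}, {[b=c]}, {[a=d], [b=c]}} (3 elements).


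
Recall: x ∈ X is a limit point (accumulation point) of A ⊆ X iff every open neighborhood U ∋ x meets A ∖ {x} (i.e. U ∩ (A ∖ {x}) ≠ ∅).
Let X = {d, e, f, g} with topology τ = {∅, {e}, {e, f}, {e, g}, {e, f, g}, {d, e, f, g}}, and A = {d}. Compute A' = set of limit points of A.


A' = ∅

For each x ∈ X, list the open sets U ∈ τ with x ∈ U, then check whether U ∩ (A ∖ {x}) ≠ ∅ for every such U.
  x = d: open {d, e, f, g} ∋ x has {d, e, f, g} ∩ (A ∖ {d}) = ∅, so x is NOT a limit point.
  x = e: open {e} ∋ x has {e} ∩ (A ∖ {e}) = ∅, so x is NOT a limit point.
  x = f: open {e, f} ∋ x has {e, f} ∩ (A ∖ {f}) = ∅, so x is NOT a limit point.
  x = g: open {e, g} ∋ x has {e, g} ∩ (A ∖ {g}) = ∅, so x is NOT a limit point.
Collecting: A' = ∅.


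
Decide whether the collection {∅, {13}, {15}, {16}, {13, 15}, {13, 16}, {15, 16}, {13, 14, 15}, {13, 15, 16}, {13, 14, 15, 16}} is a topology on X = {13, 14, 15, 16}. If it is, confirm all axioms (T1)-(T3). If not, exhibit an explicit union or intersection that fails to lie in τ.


τ IS a topology on X.

Axiom (T1): ∅ ∈ τ? Yes; X ∈ τ? Yes.
Axiom (T2/T3): check pairwise unions and intersections of members of τ.
All pairwise intersections and unions checked — each lies in τ. Therefore τ satisfies (T1), (T2), (T3): it IS a topology on X.


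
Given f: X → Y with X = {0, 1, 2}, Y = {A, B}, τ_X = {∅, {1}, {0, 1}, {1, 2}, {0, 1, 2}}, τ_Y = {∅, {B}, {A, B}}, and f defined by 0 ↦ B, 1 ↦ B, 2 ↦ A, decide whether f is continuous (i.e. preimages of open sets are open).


f IS continuous.

Compute f^{-1}(U) for each U ∈ τ_Y:
  U = ∅: f^{-1}(U) = ∅ ∈ τ_X ✓.
  U = {B}: f^{-1}(U) = {0, 1} ∈ τ_X ✓.
  U = {A, B}: f^{-1}(U) = {0, 1, 2} ∈ τ_X ✓.
Every preimage lies in τ_X, so f IS continuous.


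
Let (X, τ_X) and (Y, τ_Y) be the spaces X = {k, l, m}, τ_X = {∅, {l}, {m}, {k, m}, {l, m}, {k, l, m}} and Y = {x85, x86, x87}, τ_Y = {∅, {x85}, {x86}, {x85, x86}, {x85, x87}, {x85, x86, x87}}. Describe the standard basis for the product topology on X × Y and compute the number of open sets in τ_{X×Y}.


Basis B = {∅ × ∅, {l} × {x85}, {l} × {x86}, {m} × {x85}, {m} × {x86}, {k, m} × {x85}, {k, m} × {x86}, {l} × {x85, x86}, {l} × {x85, x87}, {l, m} × {x85}, {l, m} × {x86}, {m} × {x85, x86}, {m} × {x85, x87}, {k, l, m} × {x85}, {k, l, m} × {x86}, {l} × {x85, x86, x87}, {m} × {x85, x86, x87}, {k, m} × {x85, x86}, {k, m} × {x85, x87}, {l, m} × {x85, x86}, {l, m} × {x85, x87}, {k, m} × {x85, x86, x87}, {k, l, m} × {x85, x86}, {k, l, m} × {x85, x87}, {l, m} × {x85, x86, x87}, {k, l, m} × {x85, x86, x87}}; |τ_{X×Y}| = 108.

Enumerate products U × V with U ∈ τ_X, V ∈ τ_Y (deduplicated):
  ∅ × ∅ = {} (∅)
  {l} × {x85} = {(l,x85)}
  {l} × {x86} = {(l,x86)}
  {m} × {x85} = {(m,x85)}
  {m} × {x86} = {(m,x86)}
  {k, m} × {x85} = {(k,x85), (m,x85)}
  {k, m} × {x86} = {(k,x86), (m,x86)}
  {l} × {x85, x86} = {(l,x85), (l,x86)}
  {l} × {x85, x87} = {(l,x85), (l,x87)}
  {l, m} × {x85} = {(l,x85), (m,x85)}
  {l, m} × {x86} = {(l,x86), (m,x86)}
  {m} × {x85, x86} = {(m,x85), (m,x86)}
  {m} × {x85, x87} = {(m,x85), (m,x87)}
  {k, l, m} × {x85} = {(k,x85), (l,x85), (m,x85)}
  {k, l, m} × {x86} = {(k,x86), (l,x86), (m,x86)}
  {l} × {x85, x86, x87} = {(l,x85), (l,x86), (l,x87)}
  {m} × {x85, x86, x87} = {(m,x85), (m,x86), (m,x87)}
  {k, m} × {x85, x86} = {(k,x85), (k,x86), (m,x85), (m,x86)}
  {k, m} × {x85, x87} = {(k,x85), (k,x87), (m,x85), (m,x87)}
  {l, m} × {x85, x86} = {(l,x85), (l,x86), (m,x85), (m,x86)}
  {l, m} × {x85, x87} = {(l,x85), (l,x87), (m,x85), (m,x87)}
  {k, m} × {x85, x86, x87} = {(k,x85), (k,x86), (k,x87), (m,x85), (m,x86), (m,x87)}
  {k, l, m} × {x85, x86} = {(k,x85), (k,x86), (l,x85), (l,x86), (m,x85), (m,x86)}
  {k, l, m} × {x85, x87} = {(k,x85), (k,x87), (l,x85), (l,x87), (m,x85), (m,x87)}
  {l, m} × {x85, x86, x87} = {(l,x85), (l,x86), (l,x87), (m,x85), (m,x86), (m,x87)}
  {k, l, m} × {x85, x86, x87} = {(k,x85), (k,x86), (k,x87), (l,x85), (l,x86), (l,x87), (m,x85), (m,x86), (m,x87)}
These 26 distinct sets form the basis B.
Close under arbitrary unions to get τ_{X×Y}; counting gives |τ_{X×Y}| = 108.


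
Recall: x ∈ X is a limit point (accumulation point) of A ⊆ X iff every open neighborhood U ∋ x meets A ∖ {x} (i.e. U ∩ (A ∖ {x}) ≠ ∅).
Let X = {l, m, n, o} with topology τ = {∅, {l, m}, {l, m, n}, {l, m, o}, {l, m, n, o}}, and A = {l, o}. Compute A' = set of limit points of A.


A' = {m, n, o}

For each x ∈ X, list the open sets U ∈ τ with x ∈ U, then check whether U ∩ (A ∖ {x}) ≠ ∅ for every such U.
  x = l: open {l, m} ∋ x has {l, m} ∩ (A ∖ {l}) = ∅, so x is NOT a limit point.
  x = m: opens ∋ x are {l, m}, {l, m, n}, {l, m, o}, {l, m, n, o}; each meets A ∖ {m}, so x IS a limit point.
  x = n: opens ∋ x are {l, m, n}, {l, m, n, o}; each meets A ∖ {n}, so x IS a limit point.
  x = o: opens ∋ x are {l, m, o}, {l, m, n, o}; each meets A ∖ {o}, so x IS a limit point.
Collecting: A' = {m, n, o}.


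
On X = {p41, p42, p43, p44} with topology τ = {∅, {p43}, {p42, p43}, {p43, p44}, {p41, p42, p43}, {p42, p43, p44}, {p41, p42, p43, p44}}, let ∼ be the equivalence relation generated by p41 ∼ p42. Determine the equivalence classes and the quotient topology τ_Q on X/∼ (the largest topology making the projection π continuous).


X/∼ = {[p41=p42], [p43], [p44]}; |τ_Q| = 5.

Equivalence classes: [p41=p42], [p43], [p44].
Quotient map π: X → X/∼ sends p41 ↦ [p41=p42], p42 ↦ [p41=p42], p43 ↦ [p43], p44 ↦ [p44].
For each subset V ⊆ X/∼, compute π^{-1}(V) ⊆ X and check whether π^{-1}(V) ∈ τ. V is open in τ_Q iff π^{-1}(V) ∈ τ.
  V = {}: π^{-1}(V) = ∅ ∈ τ ✓.
  V = {[p41=p42]}: π^{-1}(V) = {p41, p42} ∉ τ ✗.
  V = {[p43]}: π^{-1}(V) = {p43} ∈ τ ✓.
  V = {[p41=p42], [p43]}: π^{-1}(V) = {p41, p42, p43} ∈ τ ✓.
  V = {[p44]}: π^{-1}(V) = {p44} ∉ τ ✗.
  V = {[p41=p42], [p44]}: π^{-1}(V) = {p41, p42, p44} ∉ τ ✗.
  V = {[p43], [p44]}: π^{-1}(V) = {p43, p44} ∈ τ ✓.
  V = {[p41=p42], [p43], [p44]}: π^{-1}(V) = {p41, p42, p43, p44} ∈ τ ✓.
Open sets in the quotient: τ_Q = {{}, {[p43]}, {[p41=p42], [p43]}, {[p43], [p44]}, {[p41=p42], [p43], [p44]}} (5 elements).


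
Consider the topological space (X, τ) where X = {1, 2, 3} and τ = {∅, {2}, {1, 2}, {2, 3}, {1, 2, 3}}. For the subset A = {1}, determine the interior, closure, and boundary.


int(A) = ∅, cl(A) = {1}, ∂A = {1}.

Closed sets in (X, τ) are complements of opens:
  closed(X, τ) = {∅, {1}, {3}, {1, 3}, {1, 2, 3}}.
int(A) = ⋃ {U ∈ τ : U ⊆ A}. Opens contained in A: ∅.
Taking the union of these: int(A) = ∅.
cl(A) = ⋂ {C closed : A ⊆ C}. Closed sets containing A: {1}, {1, 3}, {1, 2, 3}.
Intersecting these: cl(A) = {1}.
∂A = cl(A) ∖ int(A) = {1} ∖ ∅ = {1}.


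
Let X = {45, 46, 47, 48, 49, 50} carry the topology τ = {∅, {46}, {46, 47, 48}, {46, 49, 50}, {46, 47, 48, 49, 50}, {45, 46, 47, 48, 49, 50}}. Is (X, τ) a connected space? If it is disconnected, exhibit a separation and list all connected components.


(X, τ) is connected.

Find clopen sets (U ∈ τ with X ∖ U ∈ τ):
  U = ∅, X ∖ U = {45, 46, 47, 48, 49, 50} — both open, so U is clopen.
  U = {45, 46, 47, 48, 49, 50}, X ∖ U = ∅ — both open, so U is clopen.
Only trivial clopens (∅ and X) exist, so (X, τ) is connected.
Compute connected components by grouping points that agree on all clopens:
  component: {45, 46, 47, 48, 49, 50}


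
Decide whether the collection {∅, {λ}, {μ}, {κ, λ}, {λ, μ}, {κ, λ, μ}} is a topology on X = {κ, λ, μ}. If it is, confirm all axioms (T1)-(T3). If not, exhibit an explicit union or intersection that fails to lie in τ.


τ IS a topology on X.

Axiom (T1): ∅ ∈ τ? Yes; X ∈ τ? Yes.
Axiom (T2/T3): check pairwise unions and intersections of members of τ.
All pairwise intersections and unions checked — each lies in τ. Therefore τ satisfies (T1), (T2), (T3): it IS a topology on X.


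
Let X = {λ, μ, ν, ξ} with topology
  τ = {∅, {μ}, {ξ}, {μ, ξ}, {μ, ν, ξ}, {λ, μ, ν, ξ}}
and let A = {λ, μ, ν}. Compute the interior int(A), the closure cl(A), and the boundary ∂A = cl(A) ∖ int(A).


int(A) = {μ}, cl(A) = {λ, μ, ν}, ∂A = {λ, ν}.

Closed sets in (X, τ) are complements of opens:
  closed(X, τ) = {∅, {λ}, {λ, ν}, {λ, μ, ν}, {λ, ν, ξ}, {λ, μ, ν, ξ}}.
int(A) = ⋃ {U ∈ τ : U ⊆ A}. Opens contained in A: ∅, {μ}.
Taking the union of these: int(A) = {μ}.
cl(A) = ⋂ {C closed : A ⊆ C}. Closed sets containing A: {λ, μ, ν}, {λ, μ, ν, ξ}.
Intersecting these: cl(A) = {λ, μ, ν}.
∂A = cl(A) ∖ int(A) = {λ, μ, ν} ∖ {μ} = {λ, ν}.


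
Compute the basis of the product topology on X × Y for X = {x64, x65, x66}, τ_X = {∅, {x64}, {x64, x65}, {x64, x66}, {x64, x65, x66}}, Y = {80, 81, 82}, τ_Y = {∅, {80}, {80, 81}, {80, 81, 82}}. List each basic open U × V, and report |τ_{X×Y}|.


Basis B = {∅ × ∅, {x64} × {80}, {x64} × {80, 81}, {x64, x65} × {80}, {x64, x66} × {80}, {x64} × {80, 81, 82}, {x64, x65, x66} × {80}, {x64, x65} × {80, 81}, {x64, x66} × {80, 81}, {x64, x65} × {80, 81, 82}, {x64, x66} × {80, 81, 82}, {x64, x65, x66} × {80, 81}, {x64, x65, x66} × {80, 81, 82}}; |τ_{X×Y}| = 30.

Enumerate products U × V with U ∈ τ_X, V ∈ τ_Y (deduplicated):
  ∅ × ∅ = {} (∅)
  {x64} × {80} = {(x64,80)}
  {x64} × {80, 81} = {(x64,80), (x64,81)}
  {x64, x65} × {80} = {(x64,80), (x65,80)}
  {x64, x66} × {80} = {(x64,80), (x66,80)}
  {x64} × {80, 81, 82} = {(x64,80), (x64,81), (x64,82)}
  {x64, x65, x66} × {80} = {(x64,80), (x65,80), (x66,80)}
  {x64, x65} × {80, 81} = {(x64,80), (x64,81), (x65,80), (x65,81)}
  {x64, x66} × {80, 81} = {(x64,80), (x64,81), (x66,80), (x66,81)}
  {x64, x65} × {80, 81, 82} = {(x64,80), (x64,81), (x64,82), (x65,80), (x65,81), (x65,82)}
  {x64, x66} × {80, 81, 82} = {(x64,80), (x64,81), (x64,82), (x66,80), (x66,81), (x66,82)}
  {x64, x65, x66} × {80, 81} = {(x64,80), (x64,81), (x65,80), (x65,81), (x66,80), (x66,81)}
  {x64, x65, x66} × {80, 81, 82} = {(x64,80), (x64,81), (x64,82), (x65,80), (x65,81), (x65,82), (x66,80), (x66,81), (x66,82)}
These 13 distinct sets form the basis B.
Close under arbitrary unions to get τ_{X×Y}; counting gives |τ_{X×Y}| = 30.


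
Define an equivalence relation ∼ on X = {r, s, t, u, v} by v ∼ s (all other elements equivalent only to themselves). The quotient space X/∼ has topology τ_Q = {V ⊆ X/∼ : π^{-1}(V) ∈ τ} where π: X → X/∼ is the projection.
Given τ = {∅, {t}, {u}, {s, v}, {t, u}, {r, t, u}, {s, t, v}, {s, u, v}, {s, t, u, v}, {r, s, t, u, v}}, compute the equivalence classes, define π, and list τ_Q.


X/∼ = {[r], [s=v], [t], [u]}; |τ_Q| = 10.

Equivalence classes: [r], [s=v], [t], [u].
Quotient map π: X → X/∼ sends r ↦ [r], s ↦ [s=v], t ↦ [t], u ↦ [u], v ↦ [s=v].
For each subset V ⊆ X/∼, compute π^{-1}(V) ⊆ X and check whether π^{-1}(V) ∈ τ. V is open in τ_Q iff π^{-1}(V) ∈ τ.
  V = {}: π^{-1}(V) = ∅ ∈ τ ✓.
  V = {[r]}: π^{-1}(V) = {r} ∉ τ ✗.
  V = {[s=v]}: π^{-1}(V) = {s, v} ∈ τ ✓.
  V = {[r], [s=v]}: π^{-1}(V) = {r, s, v} ∉ τ ✗.
  V = {[t]}: π^{-1}(V) = {t} ∈ τ ✓.
  V = {[r], [t]}: π^{-1}(V) = {r, t} ∉ τ ✗.
  V = {[s=v], [t]}: π^{-1}(V) = {s, t, v} ∈ τ ✓.
  V = {[r], [s=v], [t]}: π^{-1}(V) = {r, s, t, v} ∉ τ ✗.
  V = {[u]}: π^{-1}(V) = {u} ∈ τ ✓.
  V = {[r], [u]}: π^{-1}(V) = {r, u} ∉ τ ✗.
  V = {[s=v], [u]}: π^{-1}(V) = {s, u, v} ∈ τ ✓.
  V = {[r], [s=v], [u]}: π^{-1}(V) = {r, s, u, v} ∉ τ ✗.
  V = {[t], [u]}: π^{-1}(V) = {t, u} ∈ τ ✓.
  V = {[r], [t], [u]}: π^{-1}(V) = {r, t, u} ∈ τ ✓.
  V = {[s=v], [t], [u]}: π^{-1}(V) = {s, t, u, v} ∈ τ ✓.
  V = {[r], [s=v], [t], [u]}: π^{-1}(V) = {r, s, t, u, v} ∈ τ ✓.
Open sets in the quotient: τ_Q = {{}, {[s=v]}, {[t]}, {[s=v], [t]}, {[u]}, {[s=v], [u]}, {[t], [u]}, {[r], [t], [u]}, {[s=v], [t], [u]}, {[r], [s=v], [t], [u]}} (10 elements).


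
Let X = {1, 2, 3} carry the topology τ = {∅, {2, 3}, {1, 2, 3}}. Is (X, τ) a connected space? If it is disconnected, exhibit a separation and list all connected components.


(X, τ) is connected.

Find clopen sets (U ∈ τ with X ∖ U ∈ τ):
  U = ∅, X ∖ U = {1, 2, 3} — both open, so U is clopen.
  U = {1, 2, 3}, X ∖ U = ∅ — both open, so U is clopen.
Only trivial clopens (∅ and X) exist, so (X, τ) is connected.
Compute connected components by grouping points that agree on all clopens:
  component: {1, 2, 3}


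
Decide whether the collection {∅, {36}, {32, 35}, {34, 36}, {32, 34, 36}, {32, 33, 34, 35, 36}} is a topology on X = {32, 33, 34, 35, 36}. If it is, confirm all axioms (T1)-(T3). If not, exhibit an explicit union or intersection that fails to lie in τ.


τ is NOT a topology on X.

Axiom (T1): ∅ ∈ τ? Yes; X ∈ τ? Yes.
Axiom (T2/T3): check pairwise unions and intersections of members of τ.
Counterexample for (T2): {36} ∪ {32, 35} = {32, 35, 36} ∉ τ. Therefore τ is NOT a topology.


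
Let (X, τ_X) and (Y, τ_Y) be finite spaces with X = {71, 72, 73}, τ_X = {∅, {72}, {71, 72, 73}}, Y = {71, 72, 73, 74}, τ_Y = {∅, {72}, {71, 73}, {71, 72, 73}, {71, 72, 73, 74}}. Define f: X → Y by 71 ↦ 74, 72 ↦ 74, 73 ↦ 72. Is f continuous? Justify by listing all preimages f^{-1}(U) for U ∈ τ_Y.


f is NOT continuous.

Compute f^{-1}(U) for each U ∈ τ_Y:
  U = ∅: f^{-1}(U) = ∅ ∈ τ_X ✓.
  U = {72}: f^{-1}(U) = {73} ∉ τ_X ✗.
  U = {71, 73}: f^{-1}(U) = ∅ ∈ τ_X ✓.
  U = {71, 72, 73}: f^{-1}(U) = {73} ∉ τ_X ✗.
  U = {71, 72, 73, 74}: f^{-1}(U) = {71, 72, 73} ∈ τ_X ✓.
Found U = {72} with f^{-1}(U) = {73} not in τ_X. Therefore f is NOT continuous.


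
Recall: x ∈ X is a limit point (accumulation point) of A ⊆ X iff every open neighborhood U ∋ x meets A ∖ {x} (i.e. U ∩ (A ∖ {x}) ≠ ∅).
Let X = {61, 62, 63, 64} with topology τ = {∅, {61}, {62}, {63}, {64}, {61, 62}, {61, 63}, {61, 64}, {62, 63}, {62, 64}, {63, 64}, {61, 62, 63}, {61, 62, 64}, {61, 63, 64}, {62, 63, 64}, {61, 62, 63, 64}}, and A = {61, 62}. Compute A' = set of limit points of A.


A' = ∅

For each x ∈ X, list the open sets U ∈ τ with x ∈ U, then check whether U ∩ (A ∖ {x}) ≠ ∅ for every such U.
  x = 61: open {61} ∋ x has {61} ∩ (A ∖ {61}) = ∅, so x is NOT a limit point.
  x = 62: open {62} ∋ x has {62} ∩ (A ∖ {62}) = ∅, so x is NOT a limit point.
  x = 63: open {63} ∋ x has {63} ∩ (A ∖ {63}) = ∅, so x is NOT a limit point.
  x = 64: open {64} ∋ x has {64} ∩ (A ∖ {64}) = ∅, so x is NOT a limit point.
Collecting: A' = ∅.


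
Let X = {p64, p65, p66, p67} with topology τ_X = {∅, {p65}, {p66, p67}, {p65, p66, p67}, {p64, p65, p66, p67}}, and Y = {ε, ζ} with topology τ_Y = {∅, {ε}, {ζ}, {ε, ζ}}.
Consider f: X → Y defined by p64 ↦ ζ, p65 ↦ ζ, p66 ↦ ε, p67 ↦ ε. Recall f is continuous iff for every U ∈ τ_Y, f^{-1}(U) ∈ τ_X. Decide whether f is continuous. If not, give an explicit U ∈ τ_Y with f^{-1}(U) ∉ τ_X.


f is NOT continuous.

Compute f^{-1}(U) for each U ∈ τ_Y:
  U = ∅: f^{-1}(U) = ∅ ∈ τ_X ✓.
  U = {ε}: f^{-1}(U) = {p66, p67} ∈ τ_X ✓.
  U = {ζ}: f^{-1}(U) = {p64, p65} ∉ τ_X ✗.
  U = {ε, ζ}: f^{-1}(U) = {p64, p65, p66, p67} ∈ τ_X ✓.
Found U = {ζ} with f^{-1}(U) = {p64, p65} not in τ_X. Therefore f is NOT continuous.


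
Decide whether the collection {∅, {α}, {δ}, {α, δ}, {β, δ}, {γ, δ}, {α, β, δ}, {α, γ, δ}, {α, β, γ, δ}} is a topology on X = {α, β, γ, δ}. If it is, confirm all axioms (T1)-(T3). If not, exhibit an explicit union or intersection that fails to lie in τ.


τ is NOT a topology on X.

Axiom (T1): ∅ ∈ τ? Yes; X ∈ τ? Yes.
Axiom (T2/T3): check pairwise unions and intersections of members of τ.
Counterexample for (T2): {β, δ} ∪ {γ, δ} = {β, γ, δ} ∉ τ. Therefore τ is NOT a topology.


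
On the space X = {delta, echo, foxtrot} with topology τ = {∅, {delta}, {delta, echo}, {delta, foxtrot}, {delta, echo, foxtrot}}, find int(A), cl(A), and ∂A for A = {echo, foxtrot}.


int(A) = ∅, cl(A) = {echo, foxtrot}, ∂A = {echo, foxtrot}.

Closed sets in (X, τ) are complements of opens:
  closed(X, τ) = {∅, {echo}, {foxtrot}, {echo, foxtrot}, {delta, echo, foxtrot}}.
int(A) = ⋃ {U ∈ τ : U ⊆ A}. Opens contained in A: ∅.
Taking the union of these: int(A) = ∅.
cl(A) = ⋂ {C closed : A ⊆ C}. Closed sets containing A: {echo, foxtrot}, {delta, echo, foxtrot}.
Intersecting these: cl(A) = {echo, foxtrot}.
∂A = cl(A) ∖ int(A) = {echo, foxtrot} ∖ ∅ = {echo, foxtrot}.


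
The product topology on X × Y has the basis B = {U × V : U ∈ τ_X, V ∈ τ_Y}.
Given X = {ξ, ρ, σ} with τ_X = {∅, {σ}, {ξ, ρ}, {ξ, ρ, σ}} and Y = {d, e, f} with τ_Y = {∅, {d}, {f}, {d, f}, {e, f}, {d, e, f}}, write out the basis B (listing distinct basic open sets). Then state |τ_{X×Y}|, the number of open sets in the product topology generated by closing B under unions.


Basis B = {∅ × ∅, {σ} × {d}, {σ} × {f}, {ξ, ρ} × {d}, {ξ, ρ} × {f}, {σ} × {d, f}, {σ} × {e, f}, {ξ, ρ, σ} × {d}, {ξ, ρ, σ} × {f}, {σ} × {d, e, f}, {ξ, ρ} × {d, f}, {ξ, ρ} × {e, f}, {ξ, ρ} × {d, e, f}, {ξ, ρ, σ} × {d, f}, {ξ, ρ, σ} × {e, f}, {ξ, ρ, σ} × {d, e, f}}; |τ_{X×Y}| = 36.

Enumerate products U × V with U ∈ τ_X, V ∈ τ_Y (deduplicated):
  ∅ × ∅ = {} (∅)
  {σ} × {d} = {(σ,d)}
  {σ} × {f} = {(σ,f)}
  {ξ, ρ} × {d} = {(ξ,d), (ρ,d)}
  {ξ, ρ} × {f} = {(ξ,f), (ρ,f)}
  {σ} × {d, f} = {(σ,d), (σ,f)}
  {σ} × {e, f} = {(σ,e), (σ,f)}
  {ξ, ρ, σ} × {d} = {(ξ,d), (ρ,d), (σ,d)}
  {ξ, ρ, σ} × {f} = {(ξ,f), (ρ,f), (σ,f)}
  {σ} × {d, e, f} = {(σ,d), (σ,e), (σ,f)}
  {ξ, ρ} × {d, f} = {(ξ,d), (ξ,f), (ρ,d), (ρ,f)}
  {ξ, ρ} × {e, f} = {(ξ,e), (ξ,f), (ρ,e), (ρ,f)}
  {ξ, ρ} × {d, e, f} = {(ξ,d), (ξ,e), (ξ,f), (ρ,d), (ρ,e), (ρ,f)}
  {ξ, ρ, σ} × {d, f} = {(ξ,d), (ξ,f), (ρ,d), (ρ,f), (σ,d), (σ,f)}
  {ξ, ρ, σ} × {e, f} = {(ξ,e), (ξ,f), (ρ,e), (ρ,f), (σ,e), (σ,f)}
  {ξ, ρ, σ} × {d, e, f} = {(ξ,d), (ξ,e), (ξ,f), (ρ,d), (ρ,e), (ρ,f), (σ,d), (σ,e), (σ,f)}
These 16 distinct sets form the basis B.
Close under arbitrary unions to get τ_{X×Y}; counting gives |τ_{X×Y}| = 36.


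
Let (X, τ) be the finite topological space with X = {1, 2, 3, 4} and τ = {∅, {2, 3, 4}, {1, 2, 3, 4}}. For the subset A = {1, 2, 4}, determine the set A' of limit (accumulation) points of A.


A' = {1, 2, 3, 4}

For each x ∈ X, list the open sets U ∈ τ with x ∈ U, then check whether U ∩ (A ∖ {x}) ≠ ∅ for every such U.
  x = 1: opens ∋ x are {1, 2, 3, 4}; each meets A ∖ {1}, so x IS a limit point.
  x = 2: opens ∋ x are {2, 3, 4}, {1, 2, 3, 4}; each meets A ∖ {2}, so x IS a limit point.
  x = 3: opens ∋ x are {2, 3, 4}, {1, 2, 3, 4}; each meets A ∖ {3}, so x IS a limit point.
  x = 4: opens ∋ x are {2, 3, 4}, {1, 2, 3, 4}; each meets A ∖ {4}, so x IS a limit point.
Collecting: A' = {1, 2, 3, 4}.


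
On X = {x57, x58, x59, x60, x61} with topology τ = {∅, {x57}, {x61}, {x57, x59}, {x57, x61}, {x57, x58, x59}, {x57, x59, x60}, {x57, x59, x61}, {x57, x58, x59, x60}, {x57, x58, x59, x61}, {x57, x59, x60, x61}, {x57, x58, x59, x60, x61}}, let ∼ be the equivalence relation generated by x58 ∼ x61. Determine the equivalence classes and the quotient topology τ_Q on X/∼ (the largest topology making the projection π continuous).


X/∼ = {[x57], [x58=x61], [x59], [x60]}; |τ_Q| = 6.

Equivalence classes: [x57], [x58=x61], [x59], [x60].
Quotient map π: X → X/∼ sends x57 ↦ [x57], x58 ↦ [x58=x61], x59 ↦ [x59], x60 ↦ [x60], x61 ↦ [x58=x61].
For each subset V ⊆ X/∼, compute π^{-1}(V) ⊆ X and check whether π^{-1}(V) ∈ τ. V is open in τ_Q iff π^{-1}(V) ∈ τ.
  V = {}: π^{-1}(V) = ∅ ∈ τ ✓.
  V = {[x57]}: π^{-1}(V) = {x57} ∈ τ ✓.
  V = {[x58=x61]}: π^{-1}(V) = {x58, x61} ∉ τ ✗.
  V = {[x57], [x58=x61]}: π^{-1}(V) = {x57, x58, x61} ∉ τ ✗.
  V = {[x59]}: π^{-1}(V) = {x59} ∉ τ ✗.
  V = {[x57], [x59]}: π^{-1}(V) = {x57, x59} ∈ τ ✓.
  V = {[x58=x61], [x59]}: π^{-1}(V) = {x58, x59, x61} ∉ τ ✗.
  V = {[x57], [x58=x61], [x59]}: π^{-1}(V) = {x57, x58, x59, x61} ∈ τ ✓.
  V = {[x60]}: π^{-1}(V) = {x60} ∉ τ ✗.
  V = {[x57], [x60]}: π^{-1}(V) = {x57, x60} ∉ τ ✗.
  V = {[x58=x61], [x60]}: π^{-1}(V) = {x58, x60, x61} ∉ τ ✗.
  V = {[x57], [x58=x61], [x60]}: π^{-1}(V) = {x57, x58, x60, x61} ∉ τ ✗.
  V = {[x59], [x60]}: π^{-1}(V) = {x59, x60} ∉ τ ✗.
  V = {[x57], [x59], [x60]}: π^{-1}(V) = {x57, x59, x60} ∈ τ ✓.
  V = {[x58=x61], [x59], [x60]}: π^{-1}(V) = {x58, x59, x60, x61} ∉ τ ✗.
  V = {[x57], [x58=x61], [x59], [x60]}: π^{-1}(V) = {x57, x58, x59, x60, x61} ∈ τ ✓.
Open sets in the quotient: τ_Q = {{}, {[x57]}, {[x57], [x59]}, {[x57], [x58=x61], [x59]}, {[x57], [x59], [x60]}, {[x57], [x58=x61], [x59], [x60]}} (6 elements).


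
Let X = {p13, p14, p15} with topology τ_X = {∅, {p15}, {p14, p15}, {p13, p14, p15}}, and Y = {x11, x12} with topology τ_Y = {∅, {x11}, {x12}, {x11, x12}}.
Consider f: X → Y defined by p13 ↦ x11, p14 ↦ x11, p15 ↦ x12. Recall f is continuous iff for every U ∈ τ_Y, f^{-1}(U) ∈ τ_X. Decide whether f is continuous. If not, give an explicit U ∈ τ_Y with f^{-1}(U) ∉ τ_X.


f is NOT continuous.

Compute f^{-1}(U) for each U ∈ τ_Y:
  U = ∅: f^{-1}(U) = ∅ ∈ τ_X ✓.
  U = {x11}: f^{-1}(U) = {p13, p14} ∉ τ_X ✗.
  U = {x12}: f^{-1}(U) = {p15} ∈ τ_X ✓.
  U = {x11, x12}: f^{-1}(U) = {p13, p14, p15} ∈ τ_X ✓.
Found U = {x11} with f^{-1}(U) = {p13, p14} not in τ_X. Therefore f is NOT continuous.


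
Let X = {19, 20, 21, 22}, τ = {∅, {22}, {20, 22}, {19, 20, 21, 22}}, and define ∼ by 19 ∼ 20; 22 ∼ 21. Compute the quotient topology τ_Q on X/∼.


X/∼ = {[19=20], [21=22]}; |τ_Q| = 2.

Equivalence classes: [19=20], [21=22].
Quotient map π: X → X/∼ sends 19 ↦ [19=20], 20 ↦ [19=20], 21 ↦ [21=22], 22 ↦ [21=22].
For each subset V ⊆ X/∼, compute π^{-1}(V) ⊆ X and check whether π^{-1}(V) ∈ τ. V is open in τ_Q iff π^{-1}(V) ∈ τ.
  V = {}: π^{-1}(V) = ∅ ∈ τ ✓.
  V = {[19=20]}: π^{-1}(V) = {19, 20} ∉ τ ✗.
  V = {[21=22]}: π^{-1}(V) = {21, 22} ∉ τ ✗.
  V = {[19=20], [21=22]}: π^{-1}(V) = {19, 20, 21, 22} ∈ τ ✓.
Open sets in the quotient: τ_Q = {{}, {[19=20], [21=22]}} (2 elements).


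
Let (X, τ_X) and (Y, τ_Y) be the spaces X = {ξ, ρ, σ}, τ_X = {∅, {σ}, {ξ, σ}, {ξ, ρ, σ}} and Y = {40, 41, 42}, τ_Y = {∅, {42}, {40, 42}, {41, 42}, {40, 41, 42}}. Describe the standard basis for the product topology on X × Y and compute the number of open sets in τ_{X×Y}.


Basis B = {∅ × ∅, {σ} × {42}, {ξ, σ} × {42}, {σ} × {40, 42}, {σ} × {41, 42}, {ξ, ρ, σ} × {42}, {σ} × {40, 41, 42}, {ξ, σ} × {40, 42}, {ξ, σ} × {41, 42}, {ξ, σ} × {40, 41, 42}, {ξ, ρ, σ} × {40, 42}, {ξ, ρ, σ} × {41, 42}, {ξ, ρ, σ} × {40, 41, 42}}; |τ_{X×Y}| = 30.

Enumerate products U × V with U ∈ τ_X, V ∈ τ_Y (deduplicated):
  ∅ × ∅ = {} (∅)
  {σ} × {42} = {(σ,42)}
  {ξ, σ} × {42} = {(ξ,42), (σ,42)}
  {σ} × {40, 42} = {(σ,40), (σ,42)}
  {σ} × {41, 42} = {(σ,41), (σ,42)}
  {ξ, ρ, σ} × {42} = {(ξ,42), (ρ,42), (σ,42)}
  {σ} × {40, 41, 42} = {(σ,40), (σ,41), (σ,42)}
  {ξ, σ} × {40, 42} = {(ξ,40), (ξ,42), (σ,40), (σ,42)}
  {ξ, σ} × {41, 42} = {(ξ,41), (ξ,42), (σ,41), (σ,42)}
  {ξ, σ} × {40, 41, 42} = {(ξ,40), (ξ,41), (ξ,42), (σ,40), (σ,41), (σ,42)}
  {ξ, ρ, σ} × {40, 42} = {(ξ,40), (ξ,42), (ρ,40), (ρ,42), (σ,40), (σ,42)}
  {ξ, ρ, σ} × {41, 42} = {(ξ,41), (ξ,42), (ρ,41), (ρ,42), (σ,41), (σ,42)}
  {ξ, ρ, σ} × {40, 41, 42} = {(ξ,40), (ξ,41), (ξ,42), (ρ,40), (ρ,41), (ρ,42), (σ,40), (σ,41), (σ,42)}
These 13 distinct sets form the basis B.
Close under arbitrary unions to get τ_{X×Y}; counting gives |τ_{X×Y}| = 30.


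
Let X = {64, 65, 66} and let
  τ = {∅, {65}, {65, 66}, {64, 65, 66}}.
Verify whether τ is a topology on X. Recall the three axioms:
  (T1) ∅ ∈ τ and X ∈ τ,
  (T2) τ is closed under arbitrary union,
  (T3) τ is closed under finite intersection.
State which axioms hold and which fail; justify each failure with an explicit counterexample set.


τ IS a topology on X.

Axiom (T1): ∅ ∈ τ? Yes; X ∈ τ? Yes.
Axiom (T2/T3): check pairwise unions and intersections of members of τ.
All pairwise intersections and unions checked — each lies in τ. Therefore τ satisfies (T1), (T2), (T3): it IS a topology on X.


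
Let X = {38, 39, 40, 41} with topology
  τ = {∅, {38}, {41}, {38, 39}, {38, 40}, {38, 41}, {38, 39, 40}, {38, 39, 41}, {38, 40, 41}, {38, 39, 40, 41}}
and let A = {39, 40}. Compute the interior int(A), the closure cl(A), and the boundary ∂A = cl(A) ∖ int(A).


int(A) = ∅, cl(A) = {39, 40}, ∂A = {39, 40}.

Closed sets in (X, τ) are complements of opens:
  closed(X, τ) = {∅, {39}, {40}, {41}, {39, 40}, {39, 41}, {40, 41}, {38, 39, 40}, {39, 40, 41}, {38, 39, 40, 41}}.
int(A) = ⋃ {U ∈ τ : U ⊆ A}. Opens contained in A: ∅.
Taking the union of these: int(A) = ∅.
cl(A) = ⋂ {C closed : A ⊆ C}. Closed sets containing A: {39, 40}, {38, 39, 40}, {39, 40, 41}, {38, 39, 40, 41}.
Intersecting these: cl(A) = {39, 40}.
∂A = cl(A) ∖ int(A) = {39, 40} ∖ ∅ = {39, 40}.


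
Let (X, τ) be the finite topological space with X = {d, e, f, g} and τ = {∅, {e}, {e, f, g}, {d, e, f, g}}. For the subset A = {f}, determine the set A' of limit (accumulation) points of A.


A' = {d, g}

For each x ∈ X, list the open sets U ∈ τ with x ∈ U, then check whether U ∩ (A ∖ {x}) ≠ ∅ for every such U.
  x = d: opens ∋ x are {d, e, f, g}; each meets A ∖ {d}, so x IS a limit point.
  x = e: open {e} ∋ x has {e} ∩ (A ∖ {e}) = ∅, so x is NOT a limit point.
  x = f: open {e, f, g} ∋ x has {e, f, g} ∩ (A ∖ {f}) = ∅, so x is NOT a limit point.
  x = g: opens ∋ x are {e, f, g}, {d, e, f, g}; each meets A ∖ {g}, so x IS a limit point.
Collecting: A' = {d, g}.


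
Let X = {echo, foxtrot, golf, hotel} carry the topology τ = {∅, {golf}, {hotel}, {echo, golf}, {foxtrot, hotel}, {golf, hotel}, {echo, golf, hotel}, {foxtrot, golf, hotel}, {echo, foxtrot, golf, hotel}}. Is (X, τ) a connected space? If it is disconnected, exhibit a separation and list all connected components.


(X, τ) is disconnected; components = [{echo, golf}, {foxtrot, hotel}].

Find clopen sets (U ∈ τ with X ∖ U ∈ τ):
  U = ∅, X ∖ U = {echo, foxtrot, golf, hotel} — both open, so U is clopen.
  U = {echo, golf}, X ∖ U = {foxtrot, hotel} — both open, so U is clopen.
  U = {foxtrot, hotel}, X ∖ U = {echo, golf} — both open, so U is clopen.
  U = {echo, foxtrot, golf, hotel}, X ∖ U = ∅ — both open, so U is clopen.
Nontrivial clopen(s) exist: e.g. {foxtrot, hotel}. So (X, τ) is disconnected.
Compute connected components by grouping points that agree on all clopens:
  component: {echo, golf}
  component: {foxtrot, hotel}


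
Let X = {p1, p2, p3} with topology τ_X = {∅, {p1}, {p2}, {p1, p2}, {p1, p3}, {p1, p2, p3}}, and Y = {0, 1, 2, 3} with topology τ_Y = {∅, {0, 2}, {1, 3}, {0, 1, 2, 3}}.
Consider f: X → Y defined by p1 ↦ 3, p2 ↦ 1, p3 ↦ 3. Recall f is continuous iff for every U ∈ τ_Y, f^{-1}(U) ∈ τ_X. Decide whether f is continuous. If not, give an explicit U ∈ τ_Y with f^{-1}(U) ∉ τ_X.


f IS continuous.

Compute f^{-1}(U) for each U ∈ τ_Y:
  U = ∅: f^{-1}(U) = ∅ ∈ τ_X ✓.
  U = {0, 2}: f^{-1}(U) = ∅ ∈ τ_X ✓.
  U = {1, 3}: f^{-1}(U) = {p1, p2, p3} ∈ τ_X ✓.
  U = {0, 1, 2, 3}: f^{-1}(U) = {p1, p2, p3} ∈ τ_X ✓.
Every preimage lies in τ_X, so f IS continuous.
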